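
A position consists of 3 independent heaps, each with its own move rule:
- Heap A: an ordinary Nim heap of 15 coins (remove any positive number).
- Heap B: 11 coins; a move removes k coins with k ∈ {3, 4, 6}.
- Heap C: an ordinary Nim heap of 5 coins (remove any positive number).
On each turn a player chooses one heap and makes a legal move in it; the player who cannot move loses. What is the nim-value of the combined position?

Heap A is a plain Nim heap of size 15, so its Grundy value is 15.
For heap B, compute g(0), g(1), … with moves {3, 4, 6}:
k:     0  1  2  3  4  5  6  7  8  9 10 11
g(k):  0  0  0  1  1  1  2  2  2  0  0  0
So g(11) = 0.
Heap C is a plain Nim heap of size 5, so its Grundy value is 5.
The value of a disjunctive sum is the nim-sum of the parts.
Combined value = 15 XOR 0 XOR 5 = 10.

10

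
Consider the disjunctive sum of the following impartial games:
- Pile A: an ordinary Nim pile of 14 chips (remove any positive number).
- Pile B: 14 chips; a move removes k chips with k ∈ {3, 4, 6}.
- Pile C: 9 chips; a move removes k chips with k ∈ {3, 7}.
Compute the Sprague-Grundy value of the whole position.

Pile A is a plain Nim pile of size 14, so its Grundy value is 14.
Grundy values for pile B (subtraction set {3, 4, 6}):
k:     0  1  2  3  4  5  6  7  8  9 10 11 12 13 14
g(k):  0  0  0  1  1  1  2  2  2  0  0  0  1  1  1
So g(14) = 1.
Build the Grundy sequence for pile C with g(k) = mex{g(k−s) : s ∈ {3, 7}, s ≤ k}:
k:     0  1  2  3  4  5  6  7  8  9
g(k):  0  0  0  1  1  1  0  2  2  1
So g(9) = 1.
By the Sprague-Grundy theorem, the Grundy value of a sum of independent games is the XOR of the component values.
Combined value = 14 ⊕ 1 ⊕ 1 = 14.

14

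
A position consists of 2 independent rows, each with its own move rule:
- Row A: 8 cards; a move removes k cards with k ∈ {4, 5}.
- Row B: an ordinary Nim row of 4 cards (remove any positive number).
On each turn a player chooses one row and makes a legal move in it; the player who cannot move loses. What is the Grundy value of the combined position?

Build the Grundy sequence for row A with g(k) = mex{g(k−s) : s ∈ {4, 5}, s ≤ k}:
k:     0  1  2  3  4  5  6  7  8
g(k):  0  0  0  0  1  1  1  1  2
So g(8) = 2.
Row B is a plain Nim row of size 4, so its Grundy value is 4.
The value of a disjunctive sum is the nim-sum of the parts.
Combined value = 2 ⊕ 4 = 6.

6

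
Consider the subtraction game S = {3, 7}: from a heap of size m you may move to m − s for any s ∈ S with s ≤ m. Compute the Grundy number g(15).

Build the Grundy sequence with g(k) = mex{g(k−s) : s ∈ {3, 7}, s ≤ k}:
k:     0  1  2  3  4  5  6  7  8  9 10 11 12 13 14 15
g(k):  0  0  0  1  1  1  0  2  2  1  0  0  0  1  1  1
So g(15) = 1.

1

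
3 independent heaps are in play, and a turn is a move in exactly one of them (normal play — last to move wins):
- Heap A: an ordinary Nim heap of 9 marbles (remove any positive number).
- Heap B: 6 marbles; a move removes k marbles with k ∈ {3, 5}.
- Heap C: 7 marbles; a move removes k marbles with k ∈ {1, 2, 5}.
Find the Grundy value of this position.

10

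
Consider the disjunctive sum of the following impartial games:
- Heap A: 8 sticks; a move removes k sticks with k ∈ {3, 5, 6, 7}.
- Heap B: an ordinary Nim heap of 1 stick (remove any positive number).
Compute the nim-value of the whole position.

3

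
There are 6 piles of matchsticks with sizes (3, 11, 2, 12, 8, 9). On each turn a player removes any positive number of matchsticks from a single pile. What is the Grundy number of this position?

7

In binary:
  0011  (3)
  1011  (11)
  0010  (2)
  1100  (12)
  1000  (8)
  1001  (9)
  ----
  0111  (7)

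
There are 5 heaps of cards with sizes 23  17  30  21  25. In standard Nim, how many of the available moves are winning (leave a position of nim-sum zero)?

5

Write each in binary and XOR column by column:
  10111  (23)
  10001  (17)
  11110  (30)
  10101  (21)
  11001  (25)
  -----
  10100  (20)
The overall nim-sum is X = 20. A heap of size p has a winning move iff p XOR X < p (reduce it to p XOR X).
  23: 23 XOR 20 = 3 < 23 — winning move (to 3).
  17: 17 XOR 20 = 5 < 17 — winning move (to 5).
  30: 30 XOR 20 = 10 < 30 — winning move (to 10).
  21: 21 XOR 20 = 1 < 21 — winning move (to 1).
  25: 25 XOR 20 = 13 < 25 — winning move (to 13).
That gives 5 winning moves.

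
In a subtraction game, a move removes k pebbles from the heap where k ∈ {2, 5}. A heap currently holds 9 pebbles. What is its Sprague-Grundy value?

Build the Grundy sequence with g(k) = mex{g(k−s) : s ∈ {2, 5}, s ≤ k}:
k:     0  1  2  3  4  5  6  7  8  9
g(k):  0  0  1  1  0  2  1  0  0  1
So g(9) = 1.

1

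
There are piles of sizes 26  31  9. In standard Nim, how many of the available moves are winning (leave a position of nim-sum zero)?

Bitwise XOR of the heap sizes:
  11010  (26)
  11111  (31)
  01001  (9)
  -----
  01100  (12)
The overall nim-sum is X = 12. A pile of size p has a winning move iff p XOR X < p (reduce it to p XOR X).
  26: 26 XOR 12 = 22 < 26 — winning move (to 22).
  31: 31 XOR 12 = 19 < 31 — winning move (to 19).
  9: 9 XOR 12 = 5 < 9 — winning move (to 5).
That gives 3 winning moves.

3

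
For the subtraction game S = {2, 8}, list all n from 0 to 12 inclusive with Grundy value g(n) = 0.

0, 1, 4, 5, 10, 11

Grundy values for subtraction set {2, 8}:
k:     0  1  2  3  4  5  6  7  8  9 10 11 12
g(k):  0  0  1  1  0  0  1  1  2  2  0  0  1
The P-positions (g = 0) in 0..12 are 0, 1, 4, 5, 10, 11.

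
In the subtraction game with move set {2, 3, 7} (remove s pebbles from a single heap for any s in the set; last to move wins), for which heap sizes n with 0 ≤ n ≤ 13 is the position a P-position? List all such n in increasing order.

Grundy values for subtraction set {2, 3, 7}:
g(0) = mex{} = 0
g(1) = mex{} = 0
g(2) = mex{0} = 1
g(3) = mex{0} = 1
g(4) = mex{0,1} = 2
g(5) = mex{1} = 0
g(6) = mex{1,2} = 0
g(7) = mex{0,2} = 1
g(8) = mex{0} = 1
g(9) = mex{0,1} = 2
g(10) = mex{1} = 0
g(11) = mex{1,2} = 0
g(12) = mex{0,2} = 1
g(13) = mex{0} = 1
The P-positions (g = 0) in 0..13 are 0, 1, 5, 6, 10, 11.

0, 1, 5, 6, 10, 11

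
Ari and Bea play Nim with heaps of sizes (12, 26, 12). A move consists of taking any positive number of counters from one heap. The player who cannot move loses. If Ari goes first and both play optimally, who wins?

Nim-sum: 12 XOR 26 XOR 12 = 26.
The nim-sum is 26 ≠ 0, so this is an N-position: the player to move can win; Ari has a winning move.

Ari wins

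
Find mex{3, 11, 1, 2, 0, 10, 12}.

The values 0, 1, 2, 3 are all present; 4 is the first non-negative integer missing from the set.

4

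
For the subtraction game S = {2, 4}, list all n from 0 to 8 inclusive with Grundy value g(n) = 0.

0, 1, 6, 7

Grundy values for subtraction set {2, 4}:
k:     0  1  2  3  4  5  6  7  8
g(k):  0  0  1  1  2  2  0  0  1
The P-positions (g = 0) in 0..8 are 0, 1, 6, 7.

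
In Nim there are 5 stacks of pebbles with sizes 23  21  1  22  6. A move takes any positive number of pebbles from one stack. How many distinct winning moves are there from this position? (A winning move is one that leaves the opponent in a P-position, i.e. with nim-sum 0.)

3

Nim-sum: 23 ^ 21 ^ 1 ^ 22 ^ 6 = 19.
The overall nim-sum is X = 19. A stack of size p has a winning move iff p XOR X < p (reduce it to p XOR X).
  23: 23 XOR 19 = 4 < 23 — winning move (to 4).
  21: 21 XOR 19 = 6 < 21 — winning move (to 6).
  1: 1 XOR 19 = 18 ≥ 1 — no move.
  22: 22 XOR 19 = 5 < 22 — winning move (to 5).
  6: 6 XOR 19 = 21 ≥ 6 — no move.
That gives 3 winning moves.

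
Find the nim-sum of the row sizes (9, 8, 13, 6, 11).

1

Nim-sum: 9 ⊕ 8 ⊕ 13 ⊕ 6 ⊕ 11 = 1.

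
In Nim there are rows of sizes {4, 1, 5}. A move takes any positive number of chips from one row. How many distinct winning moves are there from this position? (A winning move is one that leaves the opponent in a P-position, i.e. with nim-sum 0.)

Compute the nim-sum pairwise:
4 ⊕ 1 = 5
5 ⊕ 5 = 0
The nim-sum is already 0, so every move leaves a nonzero nim-sum — there are no winning moves.

0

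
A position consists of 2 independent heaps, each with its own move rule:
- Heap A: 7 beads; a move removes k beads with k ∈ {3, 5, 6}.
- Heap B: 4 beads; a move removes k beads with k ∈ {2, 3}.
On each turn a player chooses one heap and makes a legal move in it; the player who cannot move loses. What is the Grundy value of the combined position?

Build the Grundy sequence for heap A with g(k) = mex{g(k−s) : s ∈ {3, 5, 6}, s ≤ k}:
k:     0  1  2  3  4  5  6  7
g(k):  0  0  0  1  1  1  2  2
So g(7) = 2.
For heap B, compute g(0), g(1), … with moves {2, 3}:
g(0) = mex{} = 0
g(1) = mex{} = 0
g(2) = mex{0} = 1
g(3) = mex{0} = 1
g(4) = mex{0,1} = 2
So g(4) = 2.
The value of a disjunctive sum is the nim-sum of the parts.
Combined value = 2 ⊕ 2 = 0.

0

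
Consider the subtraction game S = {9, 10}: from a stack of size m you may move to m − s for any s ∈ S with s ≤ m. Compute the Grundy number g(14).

1

Compute g(0), g(1), … for moves {9, 10}:
g(0) = mex{} = 0
g(1) = mex{} = 0
g(2) = mex{} = 0
g(3) = mex{} = 0
g(4) = mex{} = 0
g(5) = mex{} = 0
g(6) = mex{} = 0
g(7) = mex{} = 0
g(8) = mex{} = 0
g(9) = mex{0} = 1
g(10) = mex{0} = 1
g(11) = mex{0} = 1
g(12) = mex{0} = 1
g(13) = mex{0} = 1
g(14) = mex{0} = 1
So g(14) = 1.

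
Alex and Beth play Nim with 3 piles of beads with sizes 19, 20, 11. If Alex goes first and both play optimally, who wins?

Compute the nim-sum pairwise:
19 ⊕ 20 = 7
7 ⊕ 11 = 12
The nim-sum is 12 ≠ 0, so this is an N-position: the player to move can win; Alex has a winning move.

Alex wins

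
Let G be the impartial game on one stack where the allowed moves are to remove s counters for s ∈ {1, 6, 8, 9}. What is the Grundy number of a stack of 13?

Compute g(0), g(1), … for moves {1, 6, 8, 9}:
g(0) = mex{} = 0
g(1) = mex{0} = 1
g(2) = mex{1} = 0
g(3) = mex{0} = 1
g(4) = mex{1} = 0
g(5) = mex{0} = 1
g(6) = mex{0,1} = 2
g(7) = mex{1,2} = 0
g(8) = mex{0} = 1
g(9) = mex{0,1} = 2
g(10) = mex{0,1,2} = 3
g(11) = mex{0,1,3} = 2
g(12) = mex{0,1,2} = 3
g(13) = mex{0,1,3} = 2
So g(13) = 2.

2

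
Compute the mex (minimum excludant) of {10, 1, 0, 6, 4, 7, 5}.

The values 0, 1 are all present; 2 is the first non-negative integer missing from the set.

2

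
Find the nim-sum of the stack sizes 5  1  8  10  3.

Write each in binary and XOR column by column:
  0101  (5)
  0001  (1)
  1000  (8)
  1010  (10)
  0011  (3)
  ----
  0101  (5)

5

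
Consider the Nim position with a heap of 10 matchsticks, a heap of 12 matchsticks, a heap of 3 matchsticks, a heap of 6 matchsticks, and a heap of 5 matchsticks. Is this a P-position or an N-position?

N-position

In binary:
  1010  (10)
  1100  (12)
  0011  (3)
  0110  (6)
  0101  (5)
  ----
  0110  (6)
The nim-sum is 6 ≠ 0, so this is an N-position: the player to move can win.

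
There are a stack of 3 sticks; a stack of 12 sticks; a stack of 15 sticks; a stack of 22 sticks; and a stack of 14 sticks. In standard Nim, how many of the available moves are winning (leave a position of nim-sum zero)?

Write each in binary and XOR column by column:
  00011  (3)
  01100  (12)
  01111  (15)
  10110  (22)
  01110  (14)
  -----
  11000  (24)
The overall nim-sum is X = 24. A stack of size p has a winning move iff p XOR X < p (reduce it to p XOR X).
  3: 3 XOR 24 = 27 ≥ 3 — no move.
  12: 12 XOR 24 = 20 ≥ 12 — no move.
  15: 15 XOR 24 = 23 ≥ 15 — no move.
  22: 22 XOR 24 = 14 < 22 — winning move (to 14).
  14: 14 XOR 24 = 22 ≥ 14 — no move.
That gives 1 winning move.

1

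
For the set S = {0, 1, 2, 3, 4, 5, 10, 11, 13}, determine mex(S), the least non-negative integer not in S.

The values 0, 1, 2, 3, 4, 5 are all present; 6 is the first non-negative integer missing from the set.

6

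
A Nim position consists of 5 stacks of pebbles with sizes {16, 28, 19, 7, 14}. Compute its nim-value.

Nim-sum: 16 ⊕ 28 ⊕ 19 ⊕ 7 ⊕ 14 = 22.

22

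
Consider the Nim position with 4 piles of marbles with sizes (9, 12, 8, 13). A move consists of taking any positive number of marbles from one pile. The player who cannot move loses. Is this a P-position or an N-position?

P-position

Nim-sum: 9 XOR 12 XOR 8 XOR 13 = 0.
The nim-sum is 0, so this is a P-position: the player to move is in a losing position under optimal play.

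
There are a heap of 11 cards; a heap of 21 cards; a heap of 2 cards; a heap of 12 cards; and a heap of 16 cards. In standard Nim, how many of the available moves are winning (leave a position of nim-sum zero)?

Nim-sum: 11 ⊕ 21 ⊕ 2 ⊕ 12 ⊕ 16 = 0.
The nim-sum is already 0, so every move leaves a nonzero nim-sum — there are no winning moves.

0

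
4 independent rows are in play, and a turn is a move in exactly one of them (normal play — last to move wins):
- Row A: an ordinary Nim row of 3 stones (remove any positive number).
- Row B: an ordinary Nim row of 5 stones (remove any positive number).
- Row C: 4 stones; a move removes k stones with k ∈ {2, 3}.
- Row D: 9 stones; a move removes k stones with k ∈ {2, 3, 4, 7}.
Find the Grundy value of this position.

Row A is a plain Nim row of size 3, so its Grundy value is 3.
Row B is a plain Nim row of size 5, so its Grundy value is 5.
For row C, compute g(0), g(1), … with moves {2, 3}:
k:     0  1  2  3  4
g(k):  0  0  1  1  2
So g(4) = 2.
Build the Grundy sequence for row D with g(k) = mex{g(k−s) : s ∈ {2, 3, 4, 7}, s ≤ k}:
g(0) = mex{} = 0
g(1) = mex{} = 0
g(2) = mex{0} = 1
g(3) = mex{0} = 1
g(4) = mex{0,1} = 2
g(5) = mex{0,1} = 2
g(6) = mex{1,2} = 0
g(7) = mex{0,1,2} = 3
g(8) = mex{0,2} = 1
g(9) = mex{0,1,2,3} = 4
So g(9) = 4.
The value of a disjunctive sum is the nim-sum of the parts.
Combined value = 3 ⊕ 5 ⊕ 2 ⊕ 4 = 0.

0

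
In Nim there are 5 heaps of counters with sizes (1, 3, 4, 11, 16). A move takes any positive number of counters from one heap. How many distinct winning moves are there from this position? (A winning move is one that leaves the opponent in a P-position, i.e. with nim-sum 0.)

Write each in binary and XOR column by column:
  00001  (1)
  00011  (3)
  00100  (4)
  01011  (11)
  10000  (16)
  -----
  11101  (29)
The overall nim-sum is X = 29. A heap of size p has a winning move iff p XOR X < p (reduce it to p XOR X).
  1: 1 XOR 29 = 28 ≥ 1 — no move.
  3: 3 XOR 29 = 30 ≥ 3 — no move.
  4: 4 XOR 29 = 25 ≥ 4 — no move.
  11: 11 XOR 29 = 22 ≥ 11 — no move.
  16: 16 XOR 29 = 13 < 16 — winning move (to 13).
That gives 1 winning move.

1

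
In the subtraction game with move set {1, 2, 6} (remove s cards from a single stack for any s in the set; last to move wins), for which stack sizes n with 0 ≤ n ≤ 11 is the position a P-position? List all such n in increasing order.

0, 3, 7, 10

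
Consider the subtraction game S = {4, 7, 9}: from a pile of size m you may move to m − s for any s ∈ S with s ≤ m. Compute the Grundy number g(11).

2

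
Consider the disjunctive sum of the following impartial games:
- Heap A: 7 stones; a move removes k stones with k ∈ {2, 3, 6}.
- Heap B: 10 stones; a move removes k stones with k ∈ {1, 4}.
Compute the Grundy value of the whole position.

1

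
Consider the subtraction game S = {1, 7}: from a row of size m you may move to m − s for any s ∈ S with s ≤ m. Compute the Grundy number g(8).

0

Compute g(0), g(1), … for moves {1, 7}:
k:     0  1  2  3  4  5  6  7  8
g(k):  0  1  0  1  0  1  0  1  0
So g(8) = 0.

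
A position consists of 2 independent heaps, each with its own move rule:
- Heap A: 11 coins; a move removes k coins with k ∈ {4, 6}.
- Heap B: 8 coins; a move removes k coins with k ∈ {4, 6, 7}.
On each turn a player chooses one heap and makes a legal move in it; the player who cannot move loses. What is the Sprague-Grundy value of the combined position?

For heap A, compute g(0), g(1), … with moves {4, 6}:
g(0) = mex{} = 0
g(1) = mex{} = 0
g(2) = mex{} = 0
g(3) = mex{} = 0
g(4) = mex{0} = 1
g(5) = mex{0} = 1
g(6) = mex{0} = 1
g(7) = mex{0} = 1
g(8) = mex{0,1} = 2
g(9) = mex{0,1} = 2
g(10) = mex{1} = 0
g(11) = mex{1} = 0
So g(11) = 0.
Build the Grundy sequence for heap B with g(k) = mex{g(k−s) : s ∈ {4, 6, 7}, s ≤ k}:
g(0) = mex{} = 0
g(1) = mex{} = 0
g(2) = mex{} = 0
g(3) = mex{} = 0
g(4) = mex{0} = 1
g(5) = mex{0} = 1
g(6) = mex{0} = 1
g(7) = mex{0} = 1
g(8) = mex{0,1} = 2
So g(8) = 2.
The value of a disjunctive sum is the nim-sum of the parts.
Combined value = 0 XOR 2 = 2.

2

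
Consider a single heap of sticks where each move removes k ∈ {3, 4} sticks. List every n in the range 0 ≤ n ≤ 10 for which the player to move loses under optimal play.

0, 1, 2, 7, 8, 9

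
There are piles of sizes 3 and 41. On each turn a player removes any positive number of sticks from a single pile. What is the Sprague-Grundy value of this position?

42

In binary:
  000011  (3)
  101001  (41)
  ------
  101010  (42)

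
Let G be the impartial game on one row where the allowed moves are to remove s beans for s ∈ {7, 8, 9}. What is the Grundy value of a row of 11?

Grundy values for subtraction set {7, 8, 9}:
k:     0  1  2  3  4  5  6  7  8  9 10 11
g(k):  0  0  0  0  0  0  0  1  1  1  1  1
So g(11) = 1.

1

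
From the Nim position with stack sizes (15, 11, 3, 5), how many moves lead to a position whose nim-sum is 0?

3

Compute the nim-sum pairwise:
15 ^ 11 = 4
4 ^ 3 = 7
7 ^ 5 = 2
The overall nim-sum is X = 2. A stack of size p has a winning move iff p XOR X < p (reduce it to p XOR X).
  15: 15 XOR 2 = 13 < 15 — winning move (to 13).
  11: 11 XOR 2 = 9 < 11 — winning move (to 9).
  3: 3 XOR 2 = 1 < 3 — winning move (to 1).
  5: 5 XOR 2 = 7 ≥ 5 — no move.
That gives 3 winning moves.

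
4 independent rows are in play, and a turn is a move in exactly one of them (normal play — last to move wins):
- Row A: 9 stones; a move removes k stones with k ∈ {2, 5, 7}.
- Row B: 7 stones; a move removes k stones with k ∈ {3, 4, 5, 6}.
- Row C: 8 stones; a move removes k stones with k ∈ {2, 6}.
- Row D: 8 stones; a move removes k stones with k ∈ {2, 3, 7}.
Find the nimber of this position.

1

For row A, compute g(0), g(1), … with moves {2, 5, 7}:
k:     0  1  2  3  4  5  6  7  8  9
g(k):  0  0  1  1  0  2  1  3  2  2
So g(9) = 2.
Grundy values for row B (subtraction set {3, 4, 5, 6}):
g(0) = mex{} = 0
g(1) = mex{} = 0
g(2) = mex{} = 0
g(3) = mex{0} = 1
g(4) = mex{0} = 1
g(5) = mex{0} = 1
g(6) = mex{0,1} = 2
g(7) = mex{0,1} = 2
So g(7) = 2.
Build the Grundy sequence for row C with g(k) = mex{g(k−s) : s ∈ {2, 6}, s ≤ k}:
g(0) = mex{} = 0
g(1) = mex{} = 0
g(2) = mex{0} = 1
g(3) = mex{0} = 1
g(4) = mex{1} = 0
g(5) = mex{1} = 0
g(6) = mex{0} = 1
g(7) = mex{0} = 1
g(8) = mex{1} = 0
So g(8) = 0.
For row D, compute g(0), g(1), … with moves {2, 3, 7}:
g(0) = mex{} = 0
g(1) = mex{} = 0
g(2) = mex{0} = 1
g(3) = mex{0} = 1
g(4) = mex{0,1} = 2
g(5) = mex{1} = 0
g(6) = mex{1,2} = 0
g(7) = mex{0,2} = 1
g(8) = mex{0} = 1
So g(8) = 1.
The value of a disjunctive sum is the nim-sum of the parts.
Combined value = 2 ⊕ 2 ⊕ 0 ⊕ 1 = 1.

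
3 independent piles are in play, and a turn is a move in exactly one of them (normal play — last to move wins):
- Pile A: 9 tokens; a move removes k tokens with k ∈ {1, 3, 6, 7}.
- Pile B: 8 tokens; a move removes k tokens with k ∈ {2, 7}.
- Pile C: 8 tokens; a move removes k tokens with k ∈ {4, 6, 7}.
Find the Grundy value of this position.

Grundy values for pile A (subtraction set {1, 3, 6, 7}):
g(0) = mex{} = 0
g(1) = mex{0} = 1
g(2) = mex{1} = 0
g(3) = mex{0} = 1
g(4) = mex{1} = 0
g(5) = mex{0} = 1
g(6) = mex{0,1} = 2
g(7) = mex{0,1,2} = 3
g(8) = mex{0,1,3} = 2
g(9) = mex{0,1,2} = 3
So g(9) = 3.
Grundy values for pile B (subtraction set {2, 7}):
k:     0  1  2  3  4  5  6  7  8
g(k):  0  0  1  1  0  0  1  1  2
So g(8) = 2.
Build the Grundy sequence for pile C with g(k) = mex{g(k−s) : s ∈ {4, 6, 7}, s ≤ k}:
k:     0  1  2  3  4  5  6  7  8
g(k):  0  0  0  0  1  1  1  1  2
So g(8) = 2.
By the Sprague-Grundy theorem, the Grundy value of a sum of independent games is the XOR of the component values.
Combined value = 3 XOR 2 XOR 2 = 3.

3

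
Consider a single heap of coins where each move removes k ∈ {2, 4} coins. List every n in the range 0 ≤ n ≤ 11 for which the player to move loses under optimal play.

0, 1, 6, 7

Grundy values for subtraction set {2, 4}:
g(0) = mex{} = 0
g(1) = mex{} = 0
g(2) = mex{0} = 1
g(3) = mex{0} = 1
g(4) = mex{0,1} = 2
g(5) = mex{0,1} = 2
g(6) = mex{1,2} = 0
g(7) = mex{1,2} = 0
g(8) = mex{0,2} = 1
g(9) = mex{0,2} = 1
g(10) = mex{0,1} = 2
g(11) = mex{0,1} = 2
The P-positions (g = 0) in 0..11 are 0, 1, 6, 7.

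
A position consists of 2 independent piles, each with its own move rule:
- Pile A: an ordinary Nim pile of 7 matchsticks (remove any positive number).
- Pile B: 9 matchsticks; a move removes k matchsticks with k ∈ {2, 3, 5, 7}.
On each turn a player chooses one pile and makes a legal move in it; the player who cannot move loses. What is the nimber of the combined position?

7

Pile A is a plain Nim pile of size 7, so its Grundy value is 7.
For pile B, compute g(0), g(1), … with moves {2, 3, 5, 7}:
k:     0  1  2  3  4  5  6  7  8  9
g(k):  0  0  1  1  2  2  3  3  4  0
So g(9) = 0.
The value of a disjunctive sum is the nim-sum of the parts.
Combined value = 7 XOR 0 = 7.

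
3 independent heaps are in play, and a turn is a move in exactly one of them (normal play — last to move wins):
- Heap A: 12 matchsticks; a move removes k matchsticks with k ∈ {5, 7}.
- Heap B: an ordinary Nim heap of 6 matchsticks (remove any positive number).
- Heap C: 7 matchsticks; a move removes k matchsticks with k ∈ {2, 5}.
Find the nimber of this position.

6

For heap A, compute g(0), g(1), … with moves {5, 7}:
k:     0  1  2  3  4  5  6  7  8  9 10 11 12
g(k):  0  0  0  0  0  1  1  1  1  1  2  2  0
So g(12) = 0.
Heap B is a plain Nim heap of size 6, so its Grundy value is 6.
For heap C, compute g(0), g(1), … with moves {2, 5}:
k:     0  1  2  3  4  5  6  7
g(k):  0  0  1  1  0  2  1  0
So g(7) = 0.
The value of a disjunctive sum is the nim-sum of the parts.
Combined value = 0 ⊕ 6 ⊕ 0 = 6.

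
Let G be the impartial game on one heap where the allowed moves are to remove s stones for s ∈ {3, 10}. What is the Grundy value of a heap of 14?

0

Compute g(0), g(1), … for moves {3, 10}:
g(0) = mex{} = 0
g(1) = mex{} = 0
g(2) = mex{} = 0
g(3) = mex{0} = 1
g(4) = mex{0} = 1
g(5) = mex{0} = 1
g(6) = mex{1} = 0
g(7) = mex{1} = 0
g(8) = mex{1} = 0
g(9) = mex{0} = 1
g(10) = mex{0} = 1
g(11) = mex{0} = 1
g(12) = mex{0,1} = 2
g(13) = mex{1} = 0
g(14) = mex{1} = 0
So g(14) = 0.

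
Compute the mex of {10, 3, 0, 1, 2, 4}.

5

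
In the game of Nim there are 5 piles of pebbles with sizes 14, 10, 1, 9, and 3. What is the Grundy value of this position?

Compute the nim-sum pairwise:
14 ⊕ 10 = 4
4 ⊕ 1 = 5
5 ⊕ 9 = 12
12 ⊕ 3 = 15

15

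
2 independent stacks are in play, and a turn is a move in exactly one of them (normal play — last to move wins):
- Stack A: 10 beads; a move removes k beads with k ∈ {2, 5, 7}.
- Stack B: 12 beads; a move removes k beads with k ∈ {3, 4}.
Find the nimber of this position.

1

Grundy values for stack A (subtraction set {2, 5, 7}):
g(0) = mex{} = 0
g(1) = mex{} = 0
g(2) = mex{0} = 1
g(3) = mex{0} = 1
g(4) = mex{1} = 0
g(5) = mex{0,1} = 2
g(6) = mex{0} = 1
g(7) = mex{0,1,2} = 3
g(8) = mex{0,1} = 2
g(9) = mex{0,1,3} = 2
g(10) = mex{1,2} = 0
So g(10) = 0.
Grundy values for stack B (subtraction set {3, 4}):
k:     0  1  2  3  4  5  6  7  8  9 10 11 12
g(k):  0  0  0  1  1  1  2  0  0  0  1  1  1
So g(12) = 1.
The value of a disjunctive sum is the nim-sum of the parts.
Combined value = 0 XOR 1 = 1.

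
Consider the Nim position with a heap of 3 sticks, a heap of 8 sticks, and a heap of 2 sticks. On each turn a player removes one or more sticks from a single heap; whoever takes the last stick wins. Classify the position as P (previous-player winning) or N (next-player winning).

Nim-sum: 3 XOR 8 XOR 2 = 9.
The nim-sum is 9 ≠ 0, so this is an N-position: the player to move can win.

N-position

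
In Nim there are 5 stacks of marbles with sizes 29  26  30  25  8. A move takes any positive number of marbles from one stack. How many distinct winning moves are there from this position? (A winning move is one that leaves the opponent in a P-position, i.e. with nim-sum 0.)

5

Write each in binary and XOR column by column:
  11101  (29)
  11010  (26)
  11110  (30)
  11001  (25)
  01000  (8)
  -----
  01000  (8)
The overall nim-sum is X = 8. A stack of size p has a winning move iff p XOR X < p (reduce it to p XOR X).
  29: 29 XOR 8 = 21 < 29 — winning move (to 21).
  26: 26 XOR 8 = 18 < 26 — winning move (to 18).
  30: 30 XOR 8 = 22 < 30 — winning move (to 22).
  25: 25 XOR 8 = 17 < 25 — winning move (to 17).
  8: 8 XOR 8 = 0 < 8 — winning move (to 0).
That gives 5 winning moves.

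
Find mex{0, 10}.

1

0 is in the set but 1 is not, so the mex is 1.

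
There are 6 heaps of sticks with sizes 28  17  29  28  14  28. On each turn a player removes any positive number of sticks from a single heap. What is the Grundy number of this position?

30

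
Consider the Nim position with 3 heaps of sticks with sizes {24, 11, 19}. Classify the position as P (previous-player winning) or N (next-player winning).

Compute the nim-sum pairwise:
24 ⊕ 11 = 19
19 ⊕ 19 = 0
The nim-sum is 0, so this is a P-position: the player to move is in a losing position under optimal play.

P-position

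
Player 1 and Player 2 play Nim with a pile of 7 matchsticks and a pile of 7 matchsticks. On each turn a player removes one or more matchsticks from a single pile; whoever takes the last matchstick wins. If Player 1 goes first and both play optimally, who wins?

Player 2 wins

Compute the nim-sum pairwise:
7 XOR 7 = 0
The nim-sum is 0, so this is a P-position: the player to move is in a losing position under optimal play; Player 1 is about to move from it and so loses — Player 2 wins.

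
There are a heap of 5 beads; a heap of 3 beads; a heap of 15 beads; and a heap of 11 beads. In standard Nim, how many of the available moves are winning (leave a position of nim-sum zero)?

3

In binary:
  0101  (5)
  0011  (3)
  1111  (15)
  1011  (11)
  ----
  0010  (2)
The overall nim-sum is X = 2. A heap of size p has a winning move iff p XOR X < p (reduce it to p XOR X).
  5: 5 XOR 2 = 7 ≥ 5 — no move.
  3: 3 XOR 2 = 1 < 3 — winning move (to 1).
  15: 15 XOR 2 = 13 < 15 — winning move (to 13).
  11: 11 XOR 2 = 9 < 11 — winning move (to 9).
That gives 3 winning moves.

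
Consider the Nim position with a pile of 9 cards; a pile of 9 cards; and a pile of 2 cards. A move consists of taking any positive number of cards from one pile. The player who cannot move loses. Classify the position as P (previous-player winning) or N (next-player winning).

Write each in binary and XOR column by column:
  1001  (9)
  1001  (9)
  0010  (2)
  ----
  0010  (2)
The nim-sum is 2 ≠ 0, so this is an N-position: the player to move can win.

N-position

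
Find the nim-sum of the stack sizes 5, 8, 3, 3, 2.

Write each in binary and XOR column by column:
  0101  (5)
  1000  (8)
  0011  (3)
  0011  (3)
  0010  (2)
  ----
  1111  (15)

15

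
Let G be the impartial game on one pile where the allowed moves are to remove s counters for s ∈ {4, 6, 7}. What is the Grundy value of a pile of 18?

1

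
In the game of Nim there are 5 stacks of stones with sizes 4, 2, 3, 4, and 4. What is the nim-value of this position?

5

In binary:
  100  (4)
  010  (2)
  011  (3)
  100  (4)
  100  (4)
  ---
  101  (5)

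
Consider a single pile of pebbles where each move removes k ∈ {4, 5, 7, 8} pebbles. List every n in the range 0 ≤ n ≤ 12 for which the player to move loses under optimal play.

Compute g(0), g(1), … for moves {4, 5, 7, 8}:
g(0) = mex{} = 0
g(1) = mex{} = 0
g(2) = mex{} = 0
g(3) = mex{} = 0
g(4) = mex{0} = 1
g(5) = mex{0} = 1
g(6) = mex{0} = 1
g(7) = mex{0} = 1
g(8) = mex{0,1} = 2
g(9) = mex{0,1} = 2
g(10) = mex{0,1} = 2
g(11) = mex{0,1} = 2
g(12) = mex{1,2} = 0
The P-positions (g = 0) in 0..12 are 0, 1, 2, 3, 12.

0, 1, 2, 3, 12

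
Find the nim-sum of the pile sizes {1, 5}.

Write each in binary and XOR column by column:
  001  (1)
  101  (5)
  ---
  100  (4)

4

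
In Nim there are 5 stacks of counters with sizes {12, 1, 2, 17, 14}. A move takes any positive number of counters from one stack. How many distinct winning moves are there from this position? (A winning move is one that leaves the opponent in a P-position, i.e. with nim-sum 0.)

1

Nim-sum: 12 XOR 1 XOR 2 XOR 17 XOR 14 = 16.
The overall nim-sum is X = 16. A stack of size p has a winning move iff p XOR X < p (reduce it to p XOR X).
  12: 12 XOR 16 = 28 ≥ 12 — no move.
  1: 1 XOR 16 = 17 ≥ 1 — no move.
  2: 2 XOR 16 = 18 ≥ 2 — no move.
  17: 17 XOR 16 = 1 < 17 — winning move (to 1).
  14: 14 XOR 16 = 30 ≥ 14 — no move.
That gives 1 winning move.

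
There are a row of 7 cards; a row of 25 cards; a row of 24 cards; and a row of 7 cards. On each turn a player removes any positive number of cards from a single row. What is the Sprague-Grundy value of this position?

1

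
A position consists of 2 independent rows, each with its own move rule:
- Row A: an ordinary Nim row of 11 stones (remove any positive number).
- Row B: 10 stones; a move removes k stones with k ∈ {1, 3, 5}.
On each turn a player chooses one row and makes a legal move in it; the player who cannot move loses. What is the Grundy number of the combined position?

Row A is a plain Nim row of size 11, so its Grundy value is 11.
Build the Grundy sequence for row B with g(k) = mex{g(k−s) : s ∈ {1, 3, 5}, s ≤ k}:
k:     0  1  2  3  4  5  6  7  8  9 10
g(k):  0  1  0  1  0  1  0  1  0  1  0
So g(10) = 0.
By the Sprague-Grundy theorem, the Grundy value of a sum of independent games is the XOR of the component values.
Combined value = 11 XOR 0 = 11.

11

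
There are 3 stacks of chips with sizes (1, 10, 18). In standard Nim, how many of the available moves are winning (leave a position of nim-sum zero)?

Nim-sum: 1 ⊕ 10 ⊕ 18 = 25.
The overall nim-sum is X = 25. A stack of size p has a winning move iff p XOR X < p (reduce it to p XOR X).
  1: 1 XOR 25 = 24 ≥ 1 — no move.
  10: 10 XOR 25 = 19 ≥ 10 — no move.
  18: 18 XOR 25 = 11 < 18 — winning move (to 11).
That gives 1 winning move.

1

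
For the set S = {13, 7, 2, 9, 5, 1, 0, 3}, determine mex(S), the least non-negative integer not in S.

The values 0, 1, 2, 3 are all present; 4 is the first non-negative integer missing from the set.

4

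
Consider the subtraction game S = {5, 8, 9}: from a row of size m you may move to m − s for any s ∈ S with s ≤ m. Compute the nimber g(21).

1

Build the Grundy sequence with g(k) = mex{g(k−s) : s ∈ {5, 8, 9}, s ≤ k}:
k:     0  1  2  3  4  5  6  7  8  9 10 11 12 13 14 15 16 17 18 19 20 21
g(k):  0  0  0  0  0  1  1  1  1  1  2  2  2  2  0  0  0  0  0  1  1  1
So g(21) = 1.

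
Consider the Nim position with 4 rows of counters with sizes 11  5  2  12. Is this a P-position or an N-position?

P-position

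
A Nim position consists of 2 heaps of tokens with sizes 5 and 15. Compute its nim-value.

10

Bitwise XOR of the heap sizes:
  0101  (5)
  1111  (15)
  ----
  1010  (10)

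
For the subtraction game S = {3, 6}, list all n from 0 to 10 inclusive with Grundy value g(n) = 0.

0, 1, 2, 9, 10

Build the Grundy sequence with g(k) = mex{g(k−s) : s ∈ {3, 6}, s ≤ k}:
k:     0  1  2  3  4  5  6  7  8  9 10
g(k):  0  0  0  1  1  1  2  2  2  0  0
The P-positions (g = 0) in 0..10 are 0, 1, 2, 9, 10.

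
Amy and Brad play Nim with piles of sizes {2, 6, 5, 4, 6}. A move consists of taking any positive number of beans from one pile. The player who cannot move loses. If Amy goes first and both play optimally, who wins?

Amy wins

Compute the nim-sum pairwise:
2 ^ 6 = 4
4 ^ 5 = 1
1 ^ 4 = 5
5 ^ 6 = 3
The nim-sum is 3 ≠ 0, so this is an N-position: the player to move can win; Amy has a winning move.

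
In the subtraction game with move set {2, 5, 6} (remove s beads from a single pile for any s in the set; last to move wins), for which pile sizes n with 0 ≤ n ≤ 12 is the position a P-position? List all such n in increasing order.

0, 1, 4, 8, 11, 12

Grundy values for subtraction set {2, 5, 6}:
k:     0  1  2  3  4  5  6  7  8  9 10 11 12
g(k):  0  0  1  1  0  2  1  3  0  2  1  0  0
The P-positions (g = 0) in 0..12 are 0, 1, 4, 8, 11, 12.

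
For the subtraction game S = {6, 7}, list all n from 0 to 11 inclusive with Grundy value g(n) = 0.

Compute g(0), g(1), … for moves {6, 7}:
k:     0  1  2  3  4  5  6  7  8  9 10 11
g(k):  0  0  0  0  0  0  1  1  1  1  1  1
The P-positions (g = 0) in 0..11 are 0, 1, 2, 3, 4, 5.

0, 1, 2, 3, 4, 5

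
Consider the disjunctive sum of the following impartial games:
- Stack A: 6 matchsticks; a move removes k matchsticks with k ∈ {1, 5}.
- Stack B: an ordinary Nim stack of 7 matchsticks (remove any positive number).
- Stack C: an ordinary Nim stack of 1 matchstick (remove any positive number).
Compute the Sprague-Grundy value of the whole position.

Grundy values for stack A (subtraction set {1, 5}):
g(0) = mex{} = 0
g(1) = mex{0} = 1
g(2) = mex{1} = 0
g(3) = mex{0} = 1
g(4) = mex{1} = 0
g(5) = mex{0} = 1
g(6) = mex{1} = 0
So g(6) = 0.
Stack B is a plain Nim stack of size 7, so its Grundy value is 7.
Stack C is a plain Nim stack of size 1, so its Grundy value is 1.
The value of a disjunctive sum is the nim-sum of the parts.
Combined value = 0 XOR 7 XOR 1 = 6.

6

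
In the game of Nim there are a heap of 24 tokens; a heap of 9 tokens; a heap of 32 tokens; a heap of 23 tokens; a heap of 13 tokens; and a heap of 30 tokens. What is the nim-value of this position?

53

Compute the nim-sum pairwise:
24 ⊕ 9 = 17
17 ⊕ 32 = 49
49 ⊕ 23 = 38
38 ⊕ 13 = 43
43 ⊕ 30 = 53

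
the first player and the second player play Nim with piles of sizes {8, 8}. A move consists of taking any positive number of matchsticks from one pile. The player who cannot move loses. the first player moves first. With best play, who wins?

Compute the nim-sum pairwise:
8 ^ 8 = 0
The nim-sum is 0, so this is a P-position: the player to move is in a losing position under optimal play; the first player is about to move from it and so loses — the second player wins.

the second player wins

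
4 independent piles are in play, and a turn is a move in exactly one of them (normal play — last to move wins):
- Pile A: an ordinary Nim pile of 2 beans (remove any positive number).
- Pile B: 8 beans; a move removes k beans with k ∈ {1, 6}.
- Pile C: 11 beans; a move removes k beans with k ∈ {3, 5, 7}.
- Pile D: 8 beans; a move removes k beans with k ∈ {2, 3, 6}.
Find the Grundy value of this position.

1

Pile A is a plain Nim pile of size 2, so its Grundy value is 2.
For pile B, compute g(0), g(1), … with moves {1, 6}:
g(0) = mex{} = 0
g(1) = mex{0} = 1
g(2) = mex{1} = 0
g(3) = mex{0} = 1
g(4) = mex{1} = 0
g(5) = mex{0} = 1
g(6) = mex{0,1} = 2
g(7) = mex{1,2} = 0
g(8) = mex{0} = 1
So g(8) = 1.
Build the Grundy sequence for pile C with g(k) = mex{g(k−s) : s ∈ {3, 5, 7}, s ≤ k}:
g(0) = mex{} = 0
g(1) = mex{} = 0
g(2) = mex{} = 0
g(3) = mex{0} = 1
g(4) = mex{0} = 1
g(5) = mex{0} = 1
g(6) = mex{0,1} = 2
g(7) = mex{0,1} = 2
g(8) = mex{0,1} = 2
g(9) = mex{0,1,2} = 3
g(10) = mex{1,2} = 0
g(11) = mex{1,2} = 0
So g(11) = 0.
For pile D, compute g(0), g(1), … with moves {2, 3, 6}:
g(0) = mex{} = 0
g(1) = mex{} = 0
g(2) = mex{0} = 1
g(3) = mex{0} = 1
g(4) = mex{0,1} = 2
g(5) = mex{1} = 0
g(6) = mex{0,1,2} = 3
g(7) = mex{0,2} = 1
g(8) = mex{0,1,3} = 2
So g(8) = 2.
By the Sprague-Grundy theorem, the Grundy value of a sum of independent games is the XOR of the component values.
Combined value = 2 XOR 1 XOR 0 XOR 2 = 1.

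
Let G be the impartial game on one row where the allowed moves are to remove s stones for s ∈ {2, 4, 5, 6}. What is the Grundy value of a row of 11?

Build the Grundy sequence with g(k) = mex{g(k−s) : s ∈ {2, 4, 5, 6}, s ≤ k}:
g(0) = mex{} = 0
g(1) = mex{} = 0
g(2) = mex{0} = 1
g(3) = mex{0} = 1
g(4) = mex{0,1} = 2
g(5) = mex{0,1} = 2
g(6) = mex{0,1,2} = 3
g(7) = mex{0,1,2} = 3
g(8) = mex{1,2,3} = 0
g(9) = mex{1,2,3} = 0
g(10) = mex{0,2,3} = 1
g(11) = mex{0,2,3} = 1
So g(11) = 1.

1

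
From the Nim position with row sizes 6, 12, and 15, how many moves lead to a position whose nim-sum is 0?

3

Compute the nim-sum pairwise:
6 ^ 12 = 10
10 ^ 15 = 5
The overall nim-sum is X = 5. A row of size p has a winning move iff p XOR X < p (reduce it to p XOR X).
  6: 6 XOR 5 = 3 < 6 — winning move (to 3).
  12: 12 XOR 5 = 9 < 12 — winning move (to 9).
  15: 15 XOR 5 = 10 < 15 — winning move (to 10).
That gives 3 winning moves.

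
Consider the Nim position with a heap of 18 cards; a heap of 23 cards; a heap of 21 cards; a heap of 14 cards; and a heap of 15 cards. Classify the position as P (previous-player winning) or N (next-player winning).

Nim-sum: 18 ^ 23 ^ 21 ^ 14 ^ 15 = 17.
The nim-sum is 17 ≠ 0, so this is an N-position: the player to move can win.

N-position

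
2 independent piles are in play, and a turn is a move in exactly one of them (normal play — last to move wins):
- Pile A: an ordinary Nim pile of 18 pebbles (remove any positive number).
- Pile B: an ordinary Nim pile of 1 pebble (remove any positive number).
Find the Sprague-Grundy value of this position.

19

Pile A is a plain Nim pile of size 18, so its Grundy value is 18.
Pile B is a plain Nim pile of size 1, so its Grundy value is 1.
The value of a disjunctive sum is the nim-sum of the parts.
Combined value = 18 XOR 1 = 19.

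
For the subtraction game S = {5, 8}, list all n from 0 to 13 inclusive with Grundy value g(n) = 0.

0, 1, 2, 3, 4, 13

Compute g(0), g(1), … for moves {5, 8}:
k:     0  1  2  3  4  5  6  7  8  9 10 11 12 13
g(k):  0  0  0  0  0  1  1  1  1  1  2  2  2  0
The P-positions (g = 0) in 0..13 are 0, 1, 2, 3, 4, 13.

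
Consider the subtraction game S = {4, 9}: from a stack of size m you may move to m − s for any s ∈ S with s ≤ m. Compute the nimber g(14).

Build the Grundy sequence with g(k) = mex{g(k−s) : s ∈ {4, 9}, s ≤ k}:
k:     0  1  2  3  4  5  6  7  8  9 10 11 12 13 14
g(k):  0  0  0  0  1  1  1  1  0  2  2  2  1  0  0
So g(14) = 0.

0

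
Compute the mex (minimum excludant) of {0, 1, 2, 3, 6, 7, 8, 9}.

4

The values 0, 1, 2, 3 are all present; 4 is the first non-negative integer missing from the set.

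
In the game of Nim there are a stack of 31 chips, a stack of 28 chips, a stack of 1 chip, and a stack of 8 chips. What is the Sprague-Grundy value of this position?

10

Compute the nim-sum pairwise:
31 XOR 28 = 3
3 XOR 1 = 2
2 XOR 8 = 10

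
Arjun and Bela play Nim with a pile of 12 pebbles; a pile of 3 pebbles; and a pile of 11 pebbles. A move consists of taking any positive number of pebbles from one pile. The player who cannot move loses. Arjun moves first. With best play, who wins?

Arjun wins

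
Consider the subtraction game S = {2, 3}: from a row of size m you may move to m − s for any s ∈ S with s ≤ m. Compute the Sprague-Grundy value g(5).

0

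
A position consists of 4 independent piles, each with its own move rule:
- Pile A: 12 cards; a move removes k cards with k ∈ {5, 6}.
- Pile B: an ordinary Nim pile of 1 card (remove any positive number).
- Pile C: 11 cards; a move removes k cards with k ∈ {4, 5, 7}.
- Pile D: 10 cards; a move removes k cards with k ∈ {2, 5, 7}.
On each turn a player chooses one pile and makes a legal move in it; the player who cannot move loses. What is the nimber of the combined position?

1

Grundy values for pile A (subtraction set {5, 6}):
k:     0  1  2  3  4  5  6  7  8  9 10 11 12
g(k):  0  0  0  0  0  1  1  1  1  1  2  0  0
So g(12) = 0.
Pile B is a plain Nim pile of size 1, so its Grundy value is 1.
Build the Grundy sequence for pile C with g(k) = mex{g(k−s) : s ∈ {4, 5, 7}, s ≤ k}:
k:     0  1  2  3  4  5  6  7  8  9 10 11
g(k):  0  0  0  0  1  1  1  1  2  2  2  0
So g(11) = 0.
For pile D, compute g(0), g(1), … with moves {2, 5, 7}:
k:     0  1  2  3  4  5  6  7  8  9 10
g(k):  0  0  1  1  0  2  1  3  2  2  0
So g(10) = 0.
The value of a disjunctive sum is the nim-sum of the parts.
Combined value = 0 XOR 1 XOR 0 XOR 0 = 1.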